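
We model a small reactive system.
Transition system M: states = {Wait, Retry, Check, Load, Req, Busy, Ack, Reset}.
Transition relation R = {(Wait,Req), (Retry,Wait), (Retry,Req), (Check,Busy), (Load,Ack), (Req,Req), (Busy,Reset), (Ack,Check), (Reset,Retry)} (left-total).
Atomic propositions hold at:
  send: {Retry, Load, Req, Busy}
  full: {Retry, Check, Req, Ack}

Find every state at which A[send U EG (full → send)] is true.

Sat(full → send) = {Wait, Retry, Load, Req, Busy, Reset}
EG (full → send): greatest fixpoint, start Z0 = {Wait, Retry, Load, Req, Busy, Reset}, keep only states in Sat with some successor in Z. Z1 = {Wait, Retry, Req, Busy, Reset}; fixed.
Sat(EG (full → send)) = {Wait, Retry, Req, Busy, Reset}
A[send U EG (full → send)]: least fixpoint, start Z0 = Sat(EG (full → send)) = {Wait, Retry, Req, Busy, Reset}, add states in Sat(send) with every successor in Z. Already a fixed point.
Sat(A[send U EG (full → send)]) = {Wait, Retry, Req, Busy, Reset}

{Wait, Retry, Req, Busy, Reset}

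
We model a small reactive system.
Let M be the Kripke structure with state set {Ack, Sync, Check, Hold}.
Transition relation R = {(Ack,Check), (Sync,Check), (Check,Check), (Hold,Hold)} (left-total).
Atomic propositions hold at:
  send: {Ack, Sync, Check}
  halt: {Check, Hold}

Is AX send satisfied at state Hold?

No

Sat(AX send) = {s : every successor in {Ack, Sync, Check}} = {Ack, Sync, Check}
Hold ∉ Sat(AX send) = {Ack, Sync, Check}, so the formula does not hold at Hold.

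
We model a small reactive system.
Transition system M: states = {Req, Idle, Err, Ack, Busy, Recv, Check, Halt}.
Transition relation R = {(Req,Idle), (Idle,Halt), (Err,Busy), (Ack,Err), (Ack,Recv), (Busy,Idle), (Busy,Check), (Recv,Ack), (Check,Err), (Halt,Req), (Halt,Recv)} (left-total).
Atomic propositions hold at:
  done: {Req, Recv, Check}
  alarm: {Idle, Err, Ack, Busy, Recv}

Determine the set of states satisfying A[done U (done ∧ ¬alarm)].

{Req, Check}

Sat(¬alarm) = {Req, Check, Halt}
Sat(done ∧ ¬alarm) = {Req, Check}
A[done U (done ∧ ¬alarm)]: least fixpoint, start Z0 = Sat((done ∧ ¬alarm)) = {Req, Check}, add states in Sat(done) with every successor in Z. Already a fixed point.
Sat(A[done U (done ∧ ¬alarm)]) = {Req, Check}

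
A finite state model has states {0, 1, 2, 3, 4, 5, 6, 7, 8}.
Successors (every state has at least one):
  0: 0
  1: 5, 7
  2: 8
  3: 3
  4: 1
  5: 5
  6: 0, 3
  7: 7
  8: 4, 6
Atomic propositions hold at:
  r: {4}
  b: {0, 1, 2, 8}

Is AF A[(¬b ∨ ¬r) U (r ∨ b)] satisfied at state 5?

Sat(¬b) = {3, 4, 5, 6, 7}
Sat(¬r) = {0, 1, 2, 3, 5, 6, 7, 8}
Sat(¬b ∨ ¬r) = {0, 1, 2, 3, 4, 5, 6, 7, 8}
Sat(r ∨ b) = {0, 1, 2, 4, 8}
A[(¬b ∨ ¬r) U (r ∨ b)]: least fixpoint, start Z0 = Sat((r ∨ b)) = {0, 1, 2, 4, 8}, add states in Sat(¬b ∨ ¬r) with every successor in Z. Already a fixed point.
Sat(A[(¬b ∨ ¬r) U (r ∨ b)]) = {0, 1, 2, 4, 8}
AF A[(¬b ∨ ¬r) U (r ∨ b)]: least fixpoint, start Z0 = {0, 1, 2, 4, 8}, add states with every successor in Z. Already a fixed point.
Sat(AF A[(¬b ∨ ¬r) U (r ∨ b)]) = {0, 1, 2, 4, 8}
5 ∉ Sat(AF A[(¬b ∨ ¬r) U (r ∨ b)]) = {0, 1, 2, 4, 8}, so the formula does not hold at 5.

No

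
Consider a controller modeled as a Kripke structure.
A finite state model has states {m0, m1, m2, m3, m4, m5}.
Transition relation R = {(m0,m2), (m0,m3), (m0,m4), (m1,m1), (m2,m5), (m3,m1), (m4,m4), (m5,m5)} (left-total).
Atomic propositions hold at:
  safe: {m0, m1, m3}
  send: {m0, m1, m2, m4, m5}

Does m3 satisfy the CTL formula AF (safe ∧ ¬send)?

Sat(¬send) = {m3}
Sat(safe ∧ ¬send) = {m3}
AF (safe ∧ ¬send): least fixpoint, start Z0 = {m3}, add states with every successor in Z. Already a fixed point.
Sat(AF (safe ∧ ¬send)) = {m3}
m3 ∈ Sat(AF (safe ∧ ¬send)) = {m3}, so the formula holds at m3.

Yes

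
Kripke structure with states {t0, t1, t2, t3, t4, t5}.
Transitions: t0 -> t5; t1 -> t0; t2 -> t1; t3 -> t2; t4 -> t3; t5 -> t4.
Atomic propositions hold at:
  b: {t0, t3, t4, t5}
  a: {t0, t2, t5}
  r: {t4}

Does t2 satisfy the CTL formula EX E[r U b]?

No

E[r U b]: least fixpoint, start Z0 = Sat(b) = {t0, t3, t4, t5}, add states in Sat(r) with some successor in Z. Already a fixed point.
Sat(E[r U b]) = {t0, t3, t4, t5}
Sat(EX E[r U b]) = {s : some successor in {t0, t3, t4, t5}} = {t0, t1, t4, t5}
t2 ∉ Sat(EX E[r U b]) = {t0, t1, t4, t5}, so the formula does not hold at t2.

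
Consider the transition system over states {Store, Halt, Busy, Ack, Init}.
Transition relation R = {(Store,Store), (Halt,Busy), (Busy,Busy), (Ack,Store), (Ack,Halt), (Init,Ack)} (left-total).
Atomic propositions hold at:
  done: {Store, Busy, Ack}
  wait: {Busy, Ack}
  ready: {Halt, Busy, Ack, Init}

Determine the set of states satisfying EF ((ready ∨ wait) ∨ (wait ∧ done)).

{Halt, Busy, Ack, Init}

Sat(ready ∨ wait) = {Halt, Busy, Ack, Init}
Sat(wait ∧ done) = {Busy, Ack}
Sat((ready ∨ wait) ∨ (wait ∧ done)) = {Halt, Busy, Ack, Init}
EF ((ready ∨ wait) ∨ (wait ∧ done)): least fixpoint, start Z0 = {Halt, Busy, Ack, Init}, add states with some successor in Z. Already a fixed point.
Sat(EF ((ready ∨ wait) ∨ (wait ∧ done))) = {Halt, Busy, Ack, Init}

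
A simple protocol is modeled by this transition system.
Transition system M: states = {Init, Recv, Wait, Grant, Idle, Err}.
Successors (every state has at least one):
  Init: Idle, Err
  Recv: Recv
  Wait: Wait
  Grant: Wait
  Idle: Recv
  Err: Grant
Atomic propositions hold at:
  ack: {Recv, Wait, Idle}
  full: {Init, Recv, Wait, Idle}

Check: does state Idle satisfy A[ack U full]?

Yes

A[ack U full]: least fixpoint, start Z0 = Sat(full) = {Init, Recv, Wait, Idle}, add states in Sat(ack) with every successor in Z. Already a fixed point.
Sat(A[ack U full]) = {Init, Recv, Wait, Idle}
Idle ∈ Sat(A[ack U full]) = {Init, Recv, Wait, Idle}, so the formula holds at Idle.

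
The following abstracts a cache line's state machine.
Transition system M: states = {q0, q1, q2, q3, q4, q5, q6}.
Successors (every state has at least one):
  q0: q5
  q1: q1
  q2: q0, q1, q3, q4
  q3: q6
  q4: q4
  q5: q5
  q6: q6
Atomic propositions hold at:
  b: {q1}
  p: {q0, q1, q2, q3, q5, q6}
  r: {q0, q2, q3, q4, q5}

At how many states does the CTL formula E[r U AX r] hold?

Sat(AX r) = {s : every successor in {q0, q2, q3, q4, q5}} = {q0, q4, q5}
E[r U AX r]: least fixpoint, start Z0 = Sat(AX r) = {q0, q4, q5}, add states in Sat(r) with some successor in Z. Z1 = {q0, q2, q4, q5}; fixed.
Sat(E[r U AX r]) = {q0, q2, q4, q5}
|Sat(E[r U AX r])| = |{q0, q2, q4, q5}| = 4.

4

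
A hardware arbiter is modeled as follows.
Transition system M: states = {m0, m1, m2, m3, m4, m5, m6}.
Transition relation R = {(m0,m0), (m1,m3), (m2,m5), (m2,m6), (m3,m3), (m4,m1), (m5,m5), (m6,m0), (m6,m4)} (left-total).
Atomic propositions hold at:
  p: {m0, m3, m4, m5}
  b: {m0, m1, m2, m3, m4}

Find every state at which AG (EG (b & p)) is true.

Sat(b & p) = {m0, m3, m4}
EG (b & p): greatest fixpoint, start Z0 = {m0, m3, m4}, keep only states in Sat with some successor in Z. Z1 = {m0, m3}; fixed.
Sat(EG (b & p)) = {m0, m3}
AG (EG (b & p)): greatest fixpoint, start Z0 = {m0, m3}, keep only states in Sat with every successor in Z. Already a fixed point.
Sat(AG (EG (b & p))) = {m0, m3}

{m0, m3}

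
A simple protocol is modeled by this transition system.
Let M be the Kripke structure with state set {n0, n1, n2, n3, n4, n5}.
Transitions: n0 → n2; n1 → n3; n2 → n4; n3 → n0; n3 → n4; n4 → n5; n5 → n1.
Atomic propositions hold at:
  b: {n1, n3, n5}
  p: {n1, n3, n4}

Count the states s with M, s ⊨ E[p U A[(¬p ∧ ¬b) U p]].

5

Sat(¬p) = {n0, n2, n5}
Sat(¬b) = {n0, n2, n4}
Sat(¬p ∧ ¬b) = {n0, n2}
A[(¬p ∧ ¬b) U p]: least fixpoint, start Z0 = Sat(p) = {n1, n3, n4}, add states in Sat(¬p ∧ ¬b) with every successor in Z. Z1 = {n1, n2, n3, n4}; Z2 = {n0, n1, n2, n3, n4}; fixed.
Sat(A[(¬p ∧ ¬b) U p]) = {n0, n1, n2, n3, n4}
E[p U A[(¬p ∧ ¬b) U p]]: least fixpoint, start Z0 = Sat(A[(¬p ∧ ¬b) U p]) = {n0, n1, n2, n3, n4}, add states in Sat(p) with some successor in Z. Already a fixed point.
Sat(E[p U A[(¬p ∧ ¬b) U p]]) = {n0, n1, n2, n3, n4}
|Sat(E[p U A[(¬p ∧ ¬b) U p]])| = |{n0, n1, n2, n3, n4}| = 5.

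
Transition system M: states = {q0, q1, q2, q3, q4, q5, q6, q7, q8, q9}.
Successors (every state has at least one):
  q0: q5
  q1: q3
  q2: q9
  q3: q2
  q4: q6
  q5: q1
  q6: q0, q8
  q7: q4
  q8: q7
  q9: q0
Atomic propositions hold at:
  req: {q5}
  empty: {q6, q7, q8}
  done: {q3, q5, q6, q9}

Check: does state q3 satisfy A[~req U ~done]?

Yes

Sat(~req) = {q0, q1, q2, q3, q4, q6, q7, q8, q9}
Sat(~done) = {q0, q1, q2, q4, q7, q8}
A[~req U ~done]: least fixpoint, start Z0 = Sat(~done) = {q0, q1, q2, q4, q7, q8}, add states in Sat(~req) with every successor in Z. Z1 = {q0, q1, q2, q3, q4, q6, q7, q8, q9}; fixed.
Sat(A[~req U ~done]) = {q0, q1, q2, q3, q4, q6, q7, q8, q9}
q3 ∈ Sat(A[~req U ~done]) = {q0, q1, q2, q3, q4, q6, q7, q8, q9}, so the formula holds at q3.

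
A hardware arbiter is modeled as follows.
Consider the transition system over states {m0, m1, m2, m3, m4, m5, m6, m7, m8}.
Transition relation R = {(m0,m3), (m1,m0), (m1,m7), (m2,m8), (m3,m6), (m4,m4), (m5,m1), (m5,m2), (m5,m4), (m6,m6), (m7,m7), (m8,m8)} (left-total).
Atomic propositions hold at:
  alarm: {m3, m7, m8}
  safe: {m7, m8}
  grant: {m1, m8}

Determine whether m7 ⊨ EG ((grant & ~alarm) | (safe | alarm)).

Yes

Sat(~alarm) = {m0, m1, m2, m4, m5, m6}
Sat(grant & ~alarm) = {m1}
Sat(safe | alarm) = {m3, m7, m8}
Sat((grant & ~alarm) | (safe | alarm)) = {m1, m3, m7, m8}
EG ((grant & ~alarm) | (safe | alarm)): greatest fixpoint, start Z0 = {m1, m3, m7, m8}, keep only states in Sat with some successor in Z. Z1 = {m1, m7, m8}; fixed.
Sat(EG ((grant & ~alarm) | (safe | alarm))) = {m1, m7, m8}
m7 ∈ Sat(EG ((grant & ~alarm) | (safe | alarm))) = {m1, m7, m8}, so the formula holds at m7.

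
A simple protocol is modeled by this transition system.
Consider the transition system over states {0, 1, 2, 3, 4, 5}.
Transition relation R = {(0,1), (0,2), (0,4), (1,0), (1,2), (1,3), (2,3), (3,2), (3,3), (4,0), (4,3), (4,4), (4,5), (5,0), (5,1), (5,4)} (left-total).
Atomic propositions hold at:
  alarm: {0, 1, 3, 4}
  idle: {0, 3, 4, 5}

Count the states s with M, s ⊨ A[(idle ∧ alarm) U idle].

Sat(idle ∧ alarm) = {0, 3, 4}
A[(idle ∧ alarm) U idle]: least fixpoint, start Z0 = Sat(idle) = {0, 3, 4, 5}, add states in Sat(idle ∧ alarm) with every successor in Z. Already a fixed point.
Sat(A[(idle ∧ alarm) U idle]) = {0, 3, 4, 5}
|Sat(A[(idle ∧ alarm) U idle])| = |{0, 3, 4, 5}| = 4.

4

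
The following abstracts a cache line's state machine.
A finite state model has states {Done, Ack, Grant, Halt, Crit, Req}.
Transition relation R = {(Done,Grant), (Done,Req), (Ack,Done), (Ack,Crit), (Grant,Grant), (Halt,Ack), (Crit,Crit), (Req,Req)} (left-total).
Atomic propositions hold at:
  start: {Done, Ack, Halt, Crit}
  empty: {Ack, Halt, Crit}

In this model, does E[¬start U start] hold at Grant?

Sat(¬start) = {Grant, Req}
E[¬start U start]: least fixpoint, start Z0 = Sat(start) = {Done, Ack, Halt, Crit}, add states in Sat(¬start) with some successor in Z. Already a fixed point.
Sat(E[¬start U start]) = {Done, Ack, Halt, Crit}
Grant ∉ Sat(E[¬start U start]) = {Done, Ack, Halt, Crit}, so the formula does not hold at Grant.

No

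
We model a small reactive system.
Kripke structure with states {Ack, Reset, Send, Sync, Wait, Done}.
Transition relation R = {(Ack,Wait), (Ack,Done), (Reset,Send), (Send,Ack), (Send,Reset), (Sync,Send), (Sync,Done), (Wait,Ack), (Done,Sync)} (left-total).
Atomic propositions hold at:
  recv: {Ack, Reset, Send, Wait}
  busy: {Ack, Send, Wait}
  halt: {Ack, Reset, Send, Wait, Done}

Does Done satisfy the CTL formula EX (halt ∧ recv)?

Sat(halt ∧ recv) = {Ack, Reset, Send, Wait}
Sat(EX (halt ∧ recv)) = {s : some successor in {Ack, Reset, Send, Wait}} = {Ack, Reset, Send, Sync, Wait}
Done ∉ Sat(EX (halt ∧ recv)) = {Ack, Reset, Send, Sync, Wait}, so the formula does not hold at Done.

No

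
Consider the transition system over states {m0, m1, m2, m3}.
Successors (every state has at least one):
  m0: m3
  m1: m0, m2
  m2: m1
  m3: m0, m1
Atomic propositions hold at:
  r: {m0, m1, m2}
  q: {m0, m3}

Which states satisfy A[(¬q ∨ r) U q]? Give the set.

Sat(¬q) = {m1, m2}
Sat(¬q ∨ r) = {m0, m1, m2}
A[(¬q ∨ r) U q]: least fixpoint, start Z0 = Sat(q) = {m0, m3}, add states in Sat(¬q ∨ r) with every successor in Z. Already a fixed point.
Sat(A[(¬q ∨ r) U q]) = {m0, m3}

{m0, m3}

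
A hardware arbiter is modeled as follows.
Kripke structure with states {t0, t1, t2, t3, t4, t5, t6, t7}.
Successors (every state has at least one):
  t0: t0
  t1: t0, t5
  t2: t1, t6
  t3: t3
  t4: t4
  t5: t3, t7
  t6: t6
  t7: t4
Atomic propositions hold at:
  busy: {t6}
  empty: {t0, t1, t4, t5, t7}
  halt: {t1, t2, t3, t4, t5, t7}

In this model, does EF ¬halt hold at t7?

Sat(¬halt) = {t0, t6}
EF ¬halt: least fixpoint, start Z0 = {t0, t6}, add states with some successor in Z. Z1 = {t0, t1, t2, t6}; fixed.
Sat(EF ¬halt) = {t0, t1, t2, t6}
t7 ∉ Sat(EF ¬halt) = {t0, t1, t2, t6}, so the formula does not hold at t7.

No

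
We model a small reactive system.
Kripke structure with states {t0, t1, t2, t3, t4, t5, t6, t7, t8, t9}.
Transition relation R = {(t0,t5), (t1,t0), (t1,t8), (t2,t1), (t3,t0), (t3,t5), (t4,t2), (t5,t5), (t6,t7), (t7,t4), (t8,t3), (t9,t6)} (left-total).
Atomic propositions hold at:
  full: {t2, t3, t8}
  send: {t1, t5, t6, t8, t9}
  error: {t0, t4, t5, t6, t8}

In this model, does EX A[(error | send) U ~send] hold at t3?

Sat(error | send) = {t0, t1, t4, t5, t6, t8, t9}
Sat(~send) = {t0, t2, t3, t4, t7}
A[(error | send) U ~send]: least fixpoint, start Z0 = Sat(~send) = {t0, t2, t3, t4, t7}, add states in Sat(error | send) with every successor in Z. Z1 = {t0, t2, t3, t4, t6, t7, t8}; Z2 = {t0, t1, t2, t3, t4, t6, t7, t8, t9}; fixed.
Sat(A[(error | send) U ~send]) = {t0, t1, t2, t3, t4, t6, t7, t8, t9}
Sat(EX A[(error | send) U ~send]) = {s : some successor in {t0, t1, t2, t3, t4, t6, t7, t8, t9}} = {t1, t2, t3, t4, t6, t7, t8, t9}
t3 ∈ Sat(EX A[(error | send) U ~send]) = {t1, t2, t3, t4, t6, t7, t8, t9}, so the formula holds at t3.

Yes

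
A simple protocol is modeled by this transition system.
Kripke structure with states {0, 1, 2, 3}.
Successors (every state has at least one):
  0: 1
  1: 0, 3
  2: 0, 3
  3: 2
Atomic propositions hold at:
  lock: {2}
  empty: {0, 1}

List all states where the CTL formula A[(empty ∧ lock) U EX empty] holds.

Sat(empty ∧ lock) = ∅
Sat(EX empty) = {s : some successor in {0, 1}} = {0, 1, 2}
A[(empty ∧ lock) U EX empty]: least fixpoint, start Z0 = Sat(EX empty) = {0, 1, 2}, add states in Sat(empty ∧ lock) with every successor in Z. Already a fixed point.
Sat(A[(empty ∧ lock) U EX empty]) = {0, 1, 2}

{0, 1, 2}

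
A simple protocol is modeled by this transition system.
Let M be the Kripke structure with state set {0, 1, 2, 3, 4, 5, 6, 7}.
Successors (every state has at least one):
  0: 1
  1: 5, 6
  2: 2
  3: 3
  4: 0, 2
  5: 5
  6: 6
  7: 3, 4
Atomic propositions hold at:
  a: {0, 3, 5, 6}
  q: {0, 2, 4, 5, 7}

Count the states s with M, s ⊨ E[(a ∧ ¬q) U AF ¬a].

Sat(¬q) = {1, 3, 6}
Sat(a ∧ ¬q) = {3, 6}
Sat(¬a) = {1, 2, 4, 7}
AF ¬a: least fixpoint, start Z0 = {1, 2, 4, 7}, add states with every successor in Z. Z1 = {0, 1, 2, 4, 7}; fixed.
Sat(AF ¬a) = {0, 1, 2, 4, 7}
E[(a ∧ ¬q) U AF ¬a]: least fixpoint, start Z0 = Sat(AF ¬a) = {0, 1, 2, 4, 7}, add states in Sat(a ∧ ¬q) with some successor in Z. Already a fixed point.
Sat(E[(a ∧ ¬q) U AF ¬a]) = {0, 1, 2, 4, 7}
|Sat(E[(a ∧ ¬q) U AF ¬a])| = |{0, 1, 2, 4, 7}| = 5.

5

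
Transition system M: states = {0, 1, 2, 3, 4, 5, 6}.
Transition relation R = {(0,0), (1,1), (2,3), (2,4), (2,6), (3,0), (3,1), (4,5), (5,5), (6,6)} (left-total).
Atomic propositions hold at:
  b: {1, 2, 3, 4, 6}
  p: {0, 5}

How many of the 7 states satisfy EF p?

5

EF p: least fixpoint, start Z0 = {0, 5}, add states with some successor in Z. Z1 = {0, 3, 4, 5}; Z2 = {0, 2, 3, 4, 5}; fixed.
Sat(EF p) = {0, 2, 3, 4, 5}
|Sat(EF p)| = |{0, 2, 3, 4, 5}| = 5.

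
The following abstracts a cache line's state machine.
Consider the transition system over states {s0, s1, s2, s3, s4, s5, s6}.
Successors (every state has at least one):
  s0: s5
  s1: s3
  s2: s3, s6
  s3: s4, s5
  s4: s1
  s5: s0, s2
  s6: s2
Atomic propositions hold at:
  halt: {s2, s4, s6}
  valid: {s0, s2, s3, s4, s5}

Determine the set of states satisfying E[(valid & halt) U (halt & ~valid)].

{s2, s6}

Sat(valid & halt) = {s2, s4}
Sat(~valid) = {s1, s6}
Sat(halt & ~valid) = {s6}
E[(valid & halt) U (halt & ~valid)]: least fixpoint, start Z0 = Sat((halt & ~valid)) = {s6}, add states in Sat(valid & halt) with some successor in Z. Z1 = {s2, s6}; fixed.
Sat(E[(valid & halt) U (halt & ~valid)]) = {s2, s6}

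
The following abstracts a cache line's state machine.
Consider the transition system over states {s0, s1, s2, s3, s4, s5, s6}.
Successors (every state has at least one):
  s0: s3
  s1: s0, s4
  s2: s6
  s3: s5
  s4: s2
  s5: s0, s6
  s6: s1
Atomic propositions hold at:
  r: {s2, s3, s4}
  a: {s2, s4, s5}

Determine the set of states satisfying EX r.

{s0, s1, s4}

Sat(EX r) = {s : some successor in {s2, s3, s4}} = {s0, s1, s4}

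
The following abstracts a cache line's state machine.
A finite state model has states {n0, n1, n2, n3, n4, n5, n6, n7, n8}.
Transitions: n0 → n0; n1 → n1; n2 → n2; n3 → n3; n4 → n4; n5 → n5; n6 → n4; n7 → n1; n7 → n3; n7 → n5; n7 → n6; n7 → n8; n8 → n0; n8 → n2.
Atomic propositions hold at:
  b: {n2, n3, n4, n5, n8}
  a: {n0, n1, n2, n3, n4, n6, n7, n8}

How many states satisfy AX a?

Sat(AX a) = {s : every successor in {n0, n1, n2, n3, n4, n6, n7, n8}} = {n0, n1, n2, n3, n4, n6, n8}
|Sat(AX a)| = |{n0, n1, n2, n3, n4, n6, n8}| = 7.

7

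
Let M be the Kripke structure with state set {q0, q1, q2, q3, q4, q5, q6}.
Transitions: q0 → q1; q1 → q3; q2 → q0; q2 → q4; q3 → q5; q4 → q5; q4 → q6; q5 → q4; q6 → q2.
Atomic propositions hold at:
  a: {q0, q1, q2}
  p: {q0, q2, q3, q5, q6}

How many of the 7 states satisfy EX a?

Sat(EX a) = {s : some successor in {q0, q1, q2}} = {q0, q2, q6}
|Sat(EX a)| = |{q0, q2, q6}| = 3.

3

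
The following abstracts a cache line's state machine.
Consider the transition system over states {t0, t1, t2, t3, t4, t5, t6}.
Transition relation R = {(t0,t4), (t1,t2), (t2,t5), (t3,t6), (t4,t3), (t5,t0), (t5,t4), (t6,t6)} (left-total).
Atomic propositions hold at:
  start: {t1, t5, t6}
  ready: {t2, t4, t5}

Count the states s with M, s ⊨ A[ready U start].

4

A[ready U start]: least fixpoint, start Z0 = Sat(start) = {t1, t5, t6}, add states in Sat(ready) with every successor in Z. Z1 = {t1, t2, t5, t6}; fixed.
Sat(A[ready U start]) = {t1, t2, t5, t6}
|Sat(A[ready U start])| = |{t1, t2, t5, t6}| = 4.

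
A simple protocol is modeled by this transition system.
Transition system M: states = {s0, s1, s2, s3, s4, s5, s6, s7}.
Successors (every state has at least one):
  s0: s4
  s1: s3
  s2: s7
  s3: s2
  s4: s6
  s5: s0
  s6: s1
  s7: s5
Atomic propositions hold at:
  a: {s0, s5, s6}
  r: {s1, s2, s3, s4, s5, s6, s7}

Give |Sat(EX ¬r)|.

Sat(¬r) = {s0}
Sat(EX ¬r) = {s : some successor in {s0}} = {s5}
|Sat(EX ¬r)| = |{s5}| = 1.

1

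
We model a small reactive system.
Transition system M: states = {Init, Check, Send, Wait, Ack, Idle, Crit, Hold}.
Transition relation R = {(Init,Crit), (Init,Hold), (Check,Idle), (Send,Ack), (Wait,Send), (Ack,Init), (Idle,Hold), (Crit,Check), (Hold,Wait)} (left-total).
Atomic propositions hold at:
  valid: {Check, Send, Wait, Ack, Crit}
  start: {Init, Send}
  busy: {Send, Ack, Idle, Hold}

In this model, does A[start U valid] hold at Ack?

A[start U valid]: least fixpoint, start Z0 = Sat(valid) = {Check, Send, Wait, Ack, Crit}, add states in Sat(start) with every successor in Z. Already a fixed point.
Sat(A[start U valid]) = {Check, Send, Wait, Ack, Crit}
Ack ∈ Sat(A[start U valid]) = {Check, Send, Wait, Ack, Crit}, so the formula holds at Ack.

Yes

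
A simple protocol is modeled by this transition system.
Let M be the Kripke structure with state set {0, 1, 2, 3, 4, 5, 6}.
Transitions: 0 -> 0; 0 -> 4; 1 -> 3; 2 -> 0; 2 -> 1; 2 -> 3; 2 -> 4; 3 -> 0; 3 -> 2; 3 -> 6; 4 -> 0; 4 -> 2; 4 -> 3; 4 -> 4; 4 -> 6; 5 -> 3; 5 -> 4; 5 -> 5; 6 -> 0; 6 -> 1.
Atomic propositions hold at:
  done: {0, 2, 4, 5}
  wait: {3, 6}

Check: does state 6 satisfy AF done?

No

AF done: least fixpoint, start Z0 = {0, 2, 4, 5}, add states with every successor in Z. Already a fixed point.
Sat(AF done) = {0, 2, 4, 5}
6 ∉ Sat(AF done) = {0, 2, 4, 5}, so the formula does not hold at 6.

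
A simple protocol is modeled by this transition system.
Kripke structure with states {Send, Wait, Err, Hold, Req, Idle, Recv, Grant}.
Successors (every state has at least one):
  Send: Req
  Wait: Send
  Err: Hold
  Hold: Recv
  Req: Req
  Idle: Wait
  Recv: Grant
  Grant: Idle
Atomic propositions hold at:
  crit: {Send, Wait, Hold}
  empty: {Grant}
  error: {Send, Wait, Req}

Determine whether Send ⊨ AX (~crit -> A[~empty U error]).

Sat(~crit) = {Err, Req, Idle, Recv, Grant}
Sat(~empty) = {Send, Wait, Err, Hold, Req, Idle, Recv}
A[~empty U error]: least fixpoint, start Z0 = Sat(error) = {Send, Wait, Req}, add states in Sat(~empty) with every successor in Z. Z1 = {Send, Wait, Req, Idle}; fixed.
Sat(A[~empty U error]) = {Send, Wait, Req, Idle}
Sat(~crit -> A[~empty U error]) = {Send, Wait, Hold, Req, Idle}
Sat(AX (~crit -> A[~empty U error])) = {s : every successor in {Send, Wait, Hold, Req, Idle}} = {Send, Wait, Err, Req, Idle, Grant}
Send ∈ Sat(AX (~crit -> A[~empty U error])) = {Send, Wait, Err, Req, Idle, Grant}, so the formula holds at Send.

Yes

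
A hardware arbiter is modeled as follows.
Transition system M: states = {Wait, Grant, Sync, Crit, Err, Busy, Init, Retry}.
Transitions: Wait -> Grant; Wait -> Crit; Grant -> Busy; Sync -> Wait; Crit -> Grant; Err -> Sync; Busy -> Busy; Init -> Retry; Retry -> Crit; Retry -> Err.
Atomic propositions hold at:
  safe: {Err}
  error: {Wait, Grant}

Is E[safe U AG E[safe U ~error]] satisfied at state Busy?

Sat(~error) = {Sync, Crit, Err, Busy, Init, Retry}
E[safe U ~error]: least fixpoint, start Z0 = Sat(~error) = {Sync, Crit, Err, Busy, Init, Retry}, add states in Sat(safe) with some successor in Z. Already a fixed point.
Sat(E[safe U ~error]) = {Sync, Crit, Err, Busy, Init, Retry}
AG E[safe U ~error]: greatest fixpoint, start Z0 = {Sync, Crit, Err, Busy, Init, Retry}, keep only states in Sat with every successor in Z. Z1 = {Err, Busy, Init, Retry}; Z2 = {Busy, Init}; Z3 = {Busy}; fixed.
Sat(AG E[safe U ~error]) = {Busy}
E[safe U AG E[safe U ~error]]: least fixpoint, start Z0 = Sat(AG E[safe U ~error]) = {Busy}, add states in Sat(safe) with some successor in Z. Already a fixed point.
Sat(E[safe U AG E[safe U ~error]]) = {Busy}
Busy ∈ Sat(E[safe U AG E[safe U ~error]]) = {Busy}, so the formula holds at Busy.

Yes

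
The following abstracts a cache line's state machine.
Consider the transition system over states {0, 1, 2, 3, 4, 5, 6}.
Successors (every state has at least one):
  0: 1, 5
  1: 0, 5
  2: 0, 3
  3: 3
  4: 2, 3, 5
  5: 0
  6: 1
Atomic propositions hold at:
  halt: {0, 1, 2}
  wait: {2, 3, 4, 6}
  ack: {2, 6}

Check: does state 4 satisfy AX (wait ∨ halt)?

Sat(wait ∨ halt) = {0, 1, 2, 3, 4, 6}
Sat(AX (wait ∨ halt)) = {s : every successor in {0, 1, 2, 3, 4, 6}} = {2, 3, 5, 6}
4 ∉ Sat(AX (wait ∨ halt)) = {2, 3, 5, 6}, so the formula does not hold at 4.

No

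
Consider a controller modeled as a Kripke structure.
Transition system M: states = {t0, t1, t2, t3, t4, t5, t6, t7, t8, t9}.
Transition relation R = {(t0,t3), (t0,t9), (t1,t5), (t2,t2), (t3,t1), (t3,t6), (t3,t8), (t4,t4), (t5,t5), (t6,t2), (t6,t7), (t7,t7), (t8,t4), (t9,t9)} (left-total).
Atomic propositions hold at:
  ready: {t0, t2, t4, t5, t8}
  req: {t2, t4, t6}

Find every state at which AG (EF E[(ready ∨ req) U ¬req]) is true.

{t1, t5, t7, t9}

Sat(ready ∨ req) = {t0, t2, t4, t5, t6, t8}
Sat(¬req) = {t0, t1, t3, t5, t7, t8, t9}
E[(ready ∨ req) U ¬req]: least fixpoint, start Z0 = Sat(¬req) = {t0, t1, t3, t5, t7, t8, t9}, add states in Sat(ready ∨ req) with some successor in Z. Z1 = {t0, t1, t3, t5, t6, t7, t8, t9}; fixed.
Sat(E[(ready ∨ req) U ¬req]) = {t0, t1, t3, t5, t6, t7, t8, t9}
EF E[(ready ∨ req) U ¬req]: least fixpoint, start Z0 = {t0, t1, t3, t5, t6, t7, t8, t9}, add states with some successor in Z. Already a fixed point.
Sat(EF E[(ready ∨ req) U ¬req]) = {t0, t1, t3, t5, t6, t7, t8, t9}
AG (EF E[(ready ∨ req) U ¬req]): greatest fixpoint, start Z0 = {t0, t1, t3, t5, t6, t7, t8, t9}, keep only states in Sat with every successor in Z. Z1 = {t0, t1, t3, t5, t7, t9}; Z2 = {t0, t1, t5, t7, t9}; Z3 = {t1, t5, t7, t9}; fixed.
Sat(AG (EF E[(ready ∨ req) U ¬req])) = {t1, t5, t7, t9}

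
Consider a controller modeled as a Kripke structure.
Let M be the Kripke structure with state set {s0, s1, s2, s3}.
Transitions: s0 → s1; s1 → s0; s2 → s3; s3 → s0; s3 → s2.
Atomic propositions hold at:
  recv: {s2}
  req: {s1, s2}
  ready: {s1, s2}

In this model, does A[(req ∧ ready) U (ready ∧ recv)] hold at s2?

Sat(req ∧ ready) = {s1, s2}
Sat(ready ∧ recv) = {s2}
A[(req ∧ ready) U (ready ∧ recv)]: least fixpoint, start Z0 = Sat((ready ∧ recv)) = {s2}, add states in Sat(req ∧ ready) with every successor in Z. Already a fixed point.
Sat(A[(req ∧ ready) U (ready ∧ recv)]) = {s2}
s2 ∈ Sat(A[(req ∧ ready) U (ready ∧ recv)]) = {s2}, so the formula holds at s2.

Yes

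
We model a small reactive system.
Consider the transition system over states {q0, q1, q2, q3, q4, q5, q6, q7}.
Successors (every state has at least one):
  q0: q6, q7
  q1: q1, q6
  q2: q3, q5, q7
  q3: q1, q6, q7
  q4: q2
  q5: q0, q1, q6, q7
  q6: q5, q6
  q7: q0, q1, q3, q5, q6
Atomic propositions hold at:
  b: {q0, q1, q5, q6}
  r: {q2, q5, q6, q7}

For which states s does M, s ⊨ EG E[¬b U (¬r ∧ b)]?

Sat(¬b) = {q2, q3, q4, q7}
Sat(¬r) = {q0, q1, q3, q4}
Sat(¬r ∧ b) = {q0, q1}
E[¬b U (¬r ∧ b)]: least fixpoint, start Z0 = Sat((¬r ∧ b)) = {q0, q1}, add states in Sat(¬b) with some successor in Z. Z1 = {q0, q1, q3, q7}; Z2 = {q0, q1, q2, q3, q7}; Z3 = {q0, q1, q2, q3, q4, q7}; fixed.
Sat(E[¬b U (¬r ∧ b)]) = {q0, q1, q2, q3, q4, q7}
EG E[¬b U (¬r ∧ b)]: greatest fixpoint, start Z0 = {q0, q1, q2, q3, q4, q7}, keep only states in Sat with some successor in Z. Already a fixed point.
Sat(EG E[¬b U (¬r ∧ b)]) = {q0, q1, q2, q3, q4, q7}

{q0, q1, q2, q3, q4, q7}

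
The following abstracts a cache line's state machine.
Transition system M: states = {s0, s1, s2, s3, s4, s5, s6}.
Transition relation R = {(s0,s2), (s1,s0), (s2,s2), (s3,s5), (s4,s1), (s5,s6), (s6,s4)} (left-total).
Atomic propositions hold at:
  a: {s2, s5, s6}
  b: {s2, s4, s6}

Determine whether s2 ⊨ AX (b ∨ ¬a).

Yes

Sat(¬a) = {s0, s1, s3, s4}
Sat(b ∨ ¬a) = {s0, s1, s2, s3, s4, s6}
Sat(AX (b ∨ ¬a)) = {s : every successor in {s0, s1, s2, s3, s4, s6}} = {s0, s1, s2, s4, s5, s6}
s2 ∈ Sat(AX (b ∨ ¬a)) = {s0, s1, s2, s4, s5, s6}, so the formula holds at s2.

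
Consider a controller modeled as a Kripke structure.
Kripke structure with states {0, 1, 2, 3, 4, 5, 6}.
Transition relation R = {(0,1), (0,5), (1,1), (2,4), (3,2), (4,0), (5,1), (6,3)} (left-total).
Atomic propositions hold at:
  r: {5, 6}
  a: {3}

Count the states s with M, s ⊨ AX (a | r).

Sat(a | r) = {3, 5, 6}
Sat(AX (a | r)) = {s : every successor in {3, 5, 6}} = {6}
|Sat(AX (a | r))| = |{6}| = 1.

1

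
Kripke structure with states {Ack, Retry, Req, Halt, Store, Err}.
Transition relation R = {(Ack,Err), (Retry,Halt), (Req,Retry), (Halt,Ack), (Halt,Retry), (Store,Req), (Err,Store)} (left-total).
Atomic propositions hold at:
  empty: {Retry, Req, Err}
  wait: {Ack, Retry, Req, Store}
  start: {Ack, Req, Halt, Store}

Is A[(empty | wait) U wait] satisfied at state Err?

Sat(empty | wait) = {Ack, Retry, Req, Store, Err}
A[(empty | wait) U wait]: least fixpoint, start Z0 = Sat(wait) = {Ack, Retry, Req, Store}, add states in Sat(empty | wait) with every successor in Z. Z1 = {Ack, Retry, Req, Store, Err}; fixed.
Sat(A[(empty | wait) U wait]) = {Ack, Retry, Req, Store, Err}
Err ∈ Sat(A[(empty | wait) U wait]) = {Ack, Retry, Req, Store, Err}, so the formula holds at Err.

Yes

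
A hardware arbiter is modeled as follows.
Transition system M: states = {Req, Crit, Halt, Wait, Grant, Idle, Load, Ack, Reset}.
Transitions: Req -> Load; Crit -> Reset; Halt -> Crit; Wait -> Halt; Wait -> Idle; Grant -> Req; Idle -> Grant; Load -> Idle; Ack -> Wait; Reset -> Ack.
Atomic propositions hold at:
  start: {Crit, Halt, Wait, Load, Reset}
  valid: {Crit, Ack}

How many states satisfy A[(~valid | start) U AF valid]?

Sat(~valid) = {Req, Halt, Wait, Grant, Idle, Load, Reset}
Sat(~valid | start) = {Req, Crit, Halt, Wait, Grant, Idle, Load, Reset}
AF valid: least fixpoint, start Z0 = {Crit, Ack}, add states with every successor in Z. Z1 = {Crit, Halt, Ack, Reset}; fixed.
Sat(AF valid) = {Crit, Halt, Ack, Reset}
A[(~valid | start) U AF valid]: least fixpoint, start Z0 = Sat(AF valid) = {Crit, Halt, Ack, Reset}, add states in Sat(~valid | start) with every successor in Z. Already a fixed point.
Sat(A[(~valid | start) U AF valid]) = {Crit, Halt, Ack, Reset}
|Sat(A[(~valid | start) U AF valid])| = |{Crit, Halt, Ack, Reset}| = 4.

4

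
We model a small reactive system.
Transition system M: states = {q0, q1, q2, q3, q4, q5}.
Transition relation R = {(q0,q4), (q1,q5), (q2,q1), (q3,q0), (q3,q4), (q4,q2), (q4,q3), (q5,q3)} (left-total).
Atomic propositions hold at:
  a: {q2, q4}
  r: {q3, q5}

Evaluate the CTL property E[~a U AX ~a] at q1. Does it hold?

Yes

Sat(~a) = {q0, q1, q3, q5}
Sat(AX ~a) = {s : every successor in {q0, q1, q3, q5}} = {q1, q2, q5}
E[~a U AX ~a]: least fixpoint, start Z0 = Sat(AX ~a) = {q1, q2, q5}, add states in Sat(~a) with some successor in Z. Already a fixed point.
Sat(E[~a U AX ~a]) = {q1, q2, q5}
q1 ∈ Sat(E[~a U AX ~a]) = {q1, q2, q5}, so the formula holds at q1.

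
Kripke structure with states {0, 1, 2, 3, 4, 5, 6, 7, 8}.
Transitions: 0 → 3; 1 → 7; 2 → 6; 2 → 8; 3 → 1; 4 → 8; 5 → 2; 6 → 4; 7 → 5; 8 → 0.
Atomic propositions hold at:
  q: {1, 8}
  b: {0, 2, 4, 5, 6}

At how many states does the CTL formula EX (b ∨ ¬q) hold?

Sat(¬q) = {0, 2, 3, 4, 5, 6, 7}
Sat(b ∨ ¬q) = {0, 2, 3, 4, 5, 6, 7}
Sat(EX (b ∨ ¬q)) = {s : some successor in {0, 2, 3, 4, 5, 6, 7}} = {0, 1, 2, 5, 6, 7, 8}
|Sat(EX (b ∨ ¬q))| = |{0, 1, 2, 5, 6, 7, 8}| = 7.

7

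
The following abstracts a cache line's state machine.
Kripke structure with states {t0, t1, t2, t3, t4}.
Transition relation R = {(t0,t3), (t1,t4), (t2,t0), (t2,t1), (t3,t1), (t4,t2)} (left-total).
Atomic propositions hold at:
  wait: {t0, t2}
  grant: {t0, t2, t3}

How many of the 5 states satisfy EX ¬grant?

3

Sat(¬grant) = {t1, t4}
Sat(EX ¬grant) = {s : some successor in {t1, t4}} = {t1, t2, t3}
|Sat(EX ¬grant)| = |{t1, t2, t3}| = 3.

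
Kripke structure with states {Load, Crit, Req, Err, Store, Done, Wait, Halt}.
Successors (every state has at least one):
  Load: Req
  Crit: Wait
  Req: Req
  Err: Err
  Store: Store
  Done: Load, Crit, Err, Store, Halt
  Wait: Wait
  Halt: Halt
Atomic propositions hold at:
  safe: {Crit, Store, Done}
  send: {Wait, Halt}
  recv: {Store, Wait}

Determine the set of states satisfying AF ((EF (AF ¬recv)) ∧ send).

Sat(¬recv) = {Load, Crit, Req, Err, Done, Halt}
AF ¬recv: least fixpoint, start Z0 = {Load, Crit, Req, Err, Done, Halt}, add states with every successor in Z. Already a fixed point.
Sat(AF ¬recv) = {Load, Crit, Req, Err, Done, Halt}
EF (AF ¬recv): least fixpoint, start Z0 = {Load, Crit, Req, Err, Done, Halt}, add states with some successor in Z. Already a fixed point.
Sat(EF (AF ¬recv)) = {Load, Crit, Req, Err, Done, Halt}
Sat((EF (AF ¬recv)) ∧ send) = {Halt}
AF ((EF (AF ¬recv)) ∧ send): least fixpoint, start Z0 = {Halt}, add states with every successor in Z. Already a fixed point.
Sat(AF ((EF (AF ¬recv)) ∧ send)) = {Halt}

{Halt}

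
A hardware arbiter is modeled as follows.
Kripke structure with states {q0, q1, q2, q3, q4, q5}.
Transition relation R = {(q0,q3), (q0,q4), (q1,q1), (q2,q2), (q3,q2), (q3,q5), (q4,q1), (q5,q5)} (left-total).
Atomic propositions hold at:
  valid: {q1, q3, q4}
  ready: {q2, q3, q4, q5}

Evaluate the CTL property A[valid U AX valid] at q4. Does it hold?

Sat(AX valid) = {s : every successor in {q1, q3, q4}} = {q0, q1, q4}
A[valid U AX valid]: least fixpoint, start Z0 = Sat(AX valid) = {q0, q1, q4}, add states in Sat(valid) with every successor in Z. Already a fixed point.
Sat(A[valid U AX valid]) = {q0, q1, q4}
q4 ∈ Sat(A[valid U AX valid]) = {q0, q1, q4}, so the formula holds at q4.

Yes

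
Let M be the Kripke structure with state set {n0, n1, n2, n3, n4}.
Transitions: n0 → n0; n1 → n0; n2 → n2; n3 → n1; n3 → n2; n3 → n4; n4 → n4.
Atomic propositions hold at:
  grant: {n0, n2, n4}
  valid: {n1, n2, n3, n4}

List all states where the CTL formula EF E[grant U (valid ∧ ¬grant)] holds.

{n1, n3}

Sat(¬grant) = {n1, n3}
Sat(valid ∧ ¬grant) = {n1, n3}
E[grant U (valid ∧ ¬grant)]: least fixpoint, start Z0 = Sat((valid ∧ ¬grant)) = {n1, n3}, add states in Sat(grant) with some successor in Z. Already a fixed point.
Sat(E[grant U (valid ∧ ¬grant)]) = {n1, n3}
EF E[grant U (valid ∧ ¬grant)]: least fixpoint, start Z0 = {n1, n3}, add states with some successor in Z. Already a fixed point.
Sat(EF E[grant U (valid ∧ ¬grant)]) = {n1, n3}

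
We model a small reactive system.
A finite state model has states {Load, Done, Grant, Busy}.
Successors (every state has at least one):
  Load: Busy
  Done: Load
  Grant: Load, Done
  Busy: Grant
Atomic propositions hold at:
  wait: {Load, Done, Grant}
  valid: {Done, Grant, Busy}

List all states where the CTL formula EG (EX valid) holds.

{Load, Grant, Busy}

Sat(EX valid) = {s : some successor in {Done, Grant, Busy}} = {Load, Grant, Busy}
EG (EX valid): greatest fixpoint, start Z0 = {Load, Grant, Busy}, keep only states in Sat with some successor in Z. Already a fixed point.
Sat(EG (EX valid)) = {Load, Grant, Busy}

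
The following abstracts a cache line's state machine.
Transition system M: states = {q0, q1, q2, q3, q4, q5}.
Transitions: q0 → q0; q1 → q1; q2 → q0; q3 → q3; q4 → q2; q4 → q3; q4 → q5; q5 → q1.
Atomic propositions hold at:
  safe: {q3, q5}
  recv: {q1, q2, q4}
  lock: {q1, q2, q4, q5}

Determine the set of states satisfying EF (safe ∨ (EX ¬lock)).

{q0, q2, q3, q4, q5}

Sat(¬lock) = {q0, q3}
Sat(EX ¬lock) = {s : some successor in {q0, q3}} = {q0, q2, q3, q4}
Sat(safe ∨ (EX ¬lock)) = {q0, q2, q3, q4, q5}
EF (safe ∨ (EX ¬lock)): least fixpoint, start Z0 = {q0, q2, q3, q4, q5}, add states with some successor in Z. Already a fixed point.
Sat(EF (safe ∨ (EX ¬lock))) = {q0, q2, q3, q4, q5}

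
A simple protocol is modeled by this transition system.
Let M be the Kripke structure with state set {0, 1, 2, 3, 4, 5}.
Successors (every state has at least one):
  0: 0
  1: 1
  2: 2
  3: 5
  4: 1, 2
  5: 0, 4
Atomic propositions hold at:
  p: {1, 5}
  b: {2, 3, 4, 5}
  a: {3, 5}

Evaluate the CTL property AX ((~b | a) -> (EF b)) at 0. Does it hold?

Sat(~b) = {0, 1}
Sat(~b | a) = {0, 1, 3, 5}
EF b: least fixpoint, start Z0 = {2, 3, 4, 5}, add states with some successor in Z. Already a fixed point.
Sat(EF b) = {2, 3, 4, 5}
Sat((~b | a) -> (EF b)) = {2, 3, 4, 5}
Sat(AX ((~b | a) -> (EF b))) = {s : every successor in {2, 3, 4, 5}} = {2, 3}
0 ∉ Sat(AX ((~b | a) -> (EF b))) = {2, 3}, so the formula does not hold at 0.

No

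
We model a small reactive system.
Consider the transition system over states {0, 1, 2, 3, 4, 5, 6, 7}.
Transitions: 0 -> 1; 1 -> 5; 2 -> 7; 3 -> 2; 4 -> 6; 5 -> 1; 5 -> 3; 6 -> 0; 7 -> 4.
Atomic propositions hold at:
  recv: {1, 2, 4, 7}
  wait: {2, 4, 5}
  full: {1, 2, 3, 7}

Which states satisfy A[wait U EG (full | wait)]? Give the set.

Sat(full | wait) = {1, 2, 3, 4, 5, 7}
EG (full | wait): greatest fixpoint, start Z0 = {1, 2, 3, 4, 5, 7}, keep only states in Sat with some successor in Z. Z1 = {1, 2, 3, 5, 7}; Z2 = {1, 2, 3, 5}; Z3 = {1, 3, 5}; Z4 = {1, 5}; fixed.
Sat(EG (full | wait)) = {1, 5}
A[wait U EG (full | wait)]: least fixpoint, start Z0 = Sat(EG (full | wait)) = {1, 5}, add states in Sat(wait) with every successor in Z. Already a fixed point.
Sat(A[wait U EG (full | wait)]) = {1, 5}

{1, 5}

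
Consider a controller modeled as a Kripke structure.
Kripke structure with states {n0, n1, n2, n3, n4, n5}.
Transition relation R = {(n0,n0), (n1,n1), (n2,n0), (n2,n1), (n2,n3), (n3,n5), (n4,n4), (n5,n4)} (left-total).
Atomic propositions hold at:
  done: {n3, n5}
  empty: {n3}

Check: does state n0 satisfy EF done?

EF done: least fixpoint, start Z0 = {n3, n5}, add states with some successor in Z. Z1 = {n2, n3, n5}; fixed.
Sat(EF done) = {n2, n3, n5}
n0 ∉ Sat(EF done) = {n2, n3, n5}, so the formula does not hold at n0.

No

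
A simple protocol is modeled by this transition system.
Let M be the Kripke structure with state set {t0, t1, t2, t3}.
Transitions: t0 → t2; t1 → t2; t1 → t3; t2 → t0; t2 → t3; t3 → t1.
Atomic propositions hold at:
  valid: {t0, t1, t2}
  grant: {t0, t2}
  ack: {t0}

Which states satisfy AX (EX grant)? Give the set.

{t0, t3}

Sat(EX grant) = {s : some successor in {t0, t2}} = {t0, t1, t2}
Sat(AX (EX grant)) = {s : every successor in {t0, t1, t2}} = {t0, t3}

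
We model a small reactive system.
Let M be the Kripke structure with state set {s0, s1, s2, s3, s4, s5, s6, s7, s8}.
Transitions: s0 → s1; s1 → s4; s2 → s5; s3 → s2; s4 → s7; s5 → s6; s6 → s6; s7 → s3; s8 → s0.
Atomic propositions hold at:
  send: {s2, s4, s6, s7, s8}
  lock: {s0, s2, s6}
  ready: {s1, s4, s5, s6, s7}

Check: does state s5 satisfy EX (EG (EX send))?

Yes

Sat(EX send) = {s : some successor in {s2, s4, s6, s7, s8}} = {s1, s3, s4, s5, s6}
EG (EX send): greatest fixpoint, start Z0 = {s1, s3, s4, s5, s6}, keep only states in Sat with some successor in Z. Z1 = {s1, s5, s6}; Z2 = {s5, s6}; fixed.
Sat(EG (EX send)) = {s5, s6}
Sat(EX (EG (EX send))) = {s : some successor in {s5, s6}} = {s2, s5, s6}
s5 ∈ Sat(EX (EG (EX send))) = {s2, s5, s6}, so the formula holds at s5.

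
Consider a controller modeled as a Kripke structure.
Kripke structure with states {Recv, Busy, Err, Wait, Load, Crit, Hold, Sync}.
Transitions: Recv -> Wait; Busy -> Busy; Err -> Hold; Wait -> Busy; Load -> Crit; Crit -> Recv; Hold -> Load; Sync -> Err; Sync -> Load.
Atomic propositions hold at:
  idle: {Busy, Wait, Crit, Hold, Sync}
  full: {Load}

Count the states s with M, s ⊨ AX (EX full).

Sat(EX full) = {s : some successor in {Load}} = {Hold, Sync}
Sat(AX (EX full)) = {s : every successor in {Hold, Sync}} = {Err}
|Sat(AX (EX full))| = |{Err}| = 1.

1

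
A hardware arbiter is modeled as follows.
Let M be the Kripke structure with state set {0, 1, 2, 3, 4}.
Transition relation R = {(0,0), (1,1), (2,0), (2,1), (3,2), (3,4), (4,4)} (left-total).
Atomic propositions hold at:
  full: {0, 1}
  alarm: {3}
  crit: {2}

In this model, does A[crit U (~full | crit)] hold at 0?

No

Sat(~full) = {2, 3, 4}
Sat(~full | crit) = {2, 3, 4}
A[crit U (~full | crit)]: least fixpoint, start Z0 = Sat((~full | crit)) = {2, 3, 4}, add states in Sat(crit) with every successor in Z. Already a fixed point.
Sat(A[crit U (~full | crit)]) = {2, 3, 4}
0 ∉ Sat(A[crit U (~full | crit)]) = {2, 3, 4}, so the formula does not hold at 0.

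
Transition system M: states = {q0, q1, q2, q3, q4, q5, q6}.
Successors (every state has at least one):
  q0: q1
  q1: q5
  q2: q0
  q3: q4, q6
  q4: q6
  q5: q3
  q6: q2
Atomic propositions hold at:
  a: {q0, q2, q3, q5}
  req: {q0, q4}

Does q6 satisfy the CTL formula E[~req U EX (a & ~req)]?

Sat(~req) = {q1, q2, q3, q5, q6}
Sat(a & ~req) = {q2, q3, q5}
Sat(EX (a & ~req)) = {s : some successor in {q2, q3, q5}} = {q1, q5, q6}
E[~req U EX (a & ~req)]: least fixpoint, start Z0 = Sat(EX (a & ~req)) = {q1, q5, q6}, add states in Sat(~req) with some successor in Z. Z1 = {q1, q3, q5, q6}; fixed.
Sat(E[~req U EX (a & ~req)]) = {q1, q3, q5, q6}
q6 ∈ Sat(E[~req U EX (a & ~req)]) = {q1, q3, q5, q6}, so the formula holds at q6.

Yes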